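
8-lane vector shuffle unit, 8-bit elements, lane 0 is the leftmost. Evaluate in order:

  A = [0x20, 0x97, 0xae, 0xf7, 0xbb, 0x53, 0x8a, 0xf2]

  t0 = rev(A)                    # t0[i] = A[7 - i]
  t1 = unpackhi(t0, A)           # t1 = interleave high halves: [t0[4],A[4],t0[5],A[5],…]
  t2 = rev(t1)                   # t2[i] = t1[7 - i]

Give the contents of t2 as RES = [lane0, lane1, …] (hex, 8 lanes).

RES = [ 0xf2  0x20  0x8a  0x97  0x53  0xae  0xbb  0xf7 ]

t0 = [0xf2, 0x8a, 0x53, 0xbb, 0xf7, 0xae, 0x97, 0x20]
t1 = [0xf7, 0xbb, 0xae, 0x53, 0x97, 0x8a, 0x20, 0xf2]
t2 = [0xf2, 0x20, 0x8a, 0x97, 0x53, 0xae, 0xbb, 0xf7]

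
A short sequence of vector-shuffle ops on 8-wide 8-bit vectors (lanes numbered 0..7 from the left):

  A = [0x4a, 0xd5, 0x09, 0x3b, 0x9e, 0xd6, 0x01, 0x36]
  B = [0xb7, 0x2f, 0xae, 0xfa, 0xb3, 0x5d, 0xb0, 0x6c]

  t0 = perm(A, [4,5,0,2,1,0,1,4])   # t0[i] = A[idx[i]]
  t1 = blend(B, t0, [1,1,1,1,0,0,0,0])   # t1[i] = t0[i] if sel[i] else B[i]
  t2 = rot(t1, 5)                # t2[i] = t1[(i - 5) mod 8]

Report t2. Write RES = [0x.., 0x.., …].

RES = [0x09, 0xb3, 0x5d, 0xb0, 0x6c, 0x9e, 0xd6, 0x4a]

t0 = [0x9e, 0xd6, 0x4a, 0x09, 0xd5, 0x4a, 0xd5, 0x9e]
t1 = [0x9e, 0xd6, 0x4a, 0x09, 0xb3, 0x5d, 0xb0, 0x6c]
t2 = [0x09, 0xb3, 0x5d, 0xb0, 0x6c, 0x9e, 0xd6, 0x4a]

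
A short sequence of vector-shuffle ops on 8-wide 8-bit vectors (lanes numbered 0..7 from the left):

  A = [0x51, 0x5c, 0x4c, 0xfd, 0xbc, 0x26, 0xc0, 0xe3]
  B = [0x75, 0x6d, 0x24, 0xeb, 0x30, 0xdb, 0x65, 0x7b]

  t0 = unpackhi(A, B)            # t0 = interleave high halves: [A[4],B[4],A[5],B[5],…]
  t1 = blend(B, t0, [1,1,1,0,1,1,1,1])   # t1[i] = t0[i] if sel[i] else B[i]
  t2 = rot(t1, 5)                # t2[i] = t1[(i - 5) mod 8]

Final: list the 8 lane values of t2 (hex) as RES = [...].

RES = [ 0xeb  0xc0  0x65  0xe3  0x7b  0xbc  0x30  0x26 ]

t0 = [0xbc, 0x30, 0x26, 0xdb, 0xc0, 0x65, 0xe3, 0x7b]
t1 = [0xbc, 0x30, 0x26, 0xeb, 0xc0, 0x65, 0xe3, 0x7b]
t2 = [0xeb, 0xc0, 0x65, 0xe3, 0x7b, 0xbc, 0x30, 0x26]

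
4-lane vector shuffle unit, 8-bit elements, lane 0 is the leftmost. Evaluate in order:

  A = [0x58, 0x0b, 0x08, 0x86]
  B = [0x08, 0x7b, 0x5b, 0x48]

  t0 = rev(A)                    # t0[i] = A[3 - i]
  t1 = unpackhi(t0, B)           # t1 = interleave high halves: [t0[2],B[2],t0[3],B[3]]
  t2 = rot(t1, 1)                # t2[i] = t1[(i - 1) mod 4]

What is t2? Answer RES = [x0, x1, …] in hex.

t0 = [0x86, 0x08, 0x0b, 0x58]
t1 = [0x0b, 0x5b, 0x58, 0x48]
t2 = [0x48, 0x0b, 0x5b, 0x58]

RES = [0x48, 0x0b, 0x5b, 0x58]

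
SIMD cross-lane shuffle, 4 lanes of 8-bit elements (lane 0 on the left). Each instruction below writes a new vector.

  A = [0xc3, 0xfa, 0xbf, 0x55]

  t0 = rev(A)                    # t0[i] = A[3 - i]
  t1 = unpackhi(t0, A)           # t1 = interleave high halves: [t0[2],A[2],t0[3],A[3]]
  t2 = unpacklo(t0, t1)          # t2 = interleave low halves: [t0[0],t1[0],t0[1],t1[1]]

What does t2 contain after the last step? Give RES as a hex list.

RES = [0x55, 0xfa, 0xbf, 0xbf]

t0 = [0x55, 0xbf, 0xfa, 0xc3]
t1 = [0xfa, 0xbf, 0xc3, 0x55]
t2 = [0x55, 0xfa, 0xbf, 0xbf]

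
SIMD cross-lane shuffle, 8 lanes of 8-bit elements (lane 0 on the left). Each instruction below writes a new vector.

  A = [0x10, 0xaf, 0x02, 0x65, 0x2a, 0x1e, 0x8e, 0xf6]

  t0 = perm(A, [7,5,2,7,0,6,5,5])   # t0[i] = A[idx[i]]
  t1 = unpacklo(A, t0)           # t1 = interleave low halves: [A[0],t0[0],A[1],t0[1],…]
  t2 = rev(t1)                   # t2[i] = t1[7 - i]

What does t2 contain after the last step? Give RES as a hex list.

RES = [0xf6, 0x65, 0x02, 0x02, 0x1e, 0xaf, 0xf6, 0x10]

→ t0 |f6|1e|02|f6|10|8e|1e|1e|
→ t1 |10|f6|af|1e|02|02|65|f6|
→ t2 |f6|65|02|02|1e|af|f6|10|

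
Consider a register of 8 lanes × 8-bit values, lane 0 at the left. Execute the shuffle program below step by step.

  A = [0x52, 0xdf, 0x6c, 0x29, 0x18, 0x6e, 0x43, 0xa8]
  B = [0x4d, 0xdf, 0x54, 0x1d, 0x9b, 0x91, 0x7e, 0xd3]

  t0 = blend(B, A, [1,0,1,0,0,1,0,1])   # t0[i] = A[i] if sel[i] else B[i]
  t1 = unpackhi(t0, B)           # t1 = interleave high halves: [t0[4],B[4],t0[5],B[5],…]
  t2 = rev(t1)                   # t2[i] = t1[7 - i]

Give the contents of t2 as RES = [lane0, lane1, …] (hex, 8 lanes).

RES = [0xd3, 0xa8, 0x7e, 0x7e, 0x91, 0x6e, 0x9b, 0x9b]

t0 = [0x52, 0xdf, 0x6c, 0x1d, 0x9b, 0x6e, 0x7e, 0xa8]
t1 = [0x9b, 0x9b, 0x6e, 0x91, 0x7e, 0x7e, 0xa8, 0xd3]
t2 = [0xd3, 0xa8, 0x7e, 0x7e, 0x91, 0x6e, 0x9b, 0x9b]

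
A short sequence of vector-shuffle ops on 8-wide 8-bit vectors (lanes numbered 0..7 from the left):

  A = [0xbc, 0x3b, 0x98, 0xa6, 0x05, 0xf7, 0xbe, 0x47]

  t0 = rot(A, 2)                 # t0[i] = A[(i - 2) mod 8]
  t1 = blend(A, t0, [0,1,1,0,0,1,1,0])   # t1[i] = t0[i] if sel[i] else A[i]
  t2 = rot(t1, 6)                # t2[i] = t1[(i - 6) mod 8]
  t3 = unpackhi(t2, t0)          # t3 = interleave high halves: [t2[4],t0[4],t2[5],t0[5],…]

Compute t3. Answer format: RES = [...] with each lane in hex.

  t0: be 47 bc 3b 98 a6 05 f7
  t1: bc 47 bc a6 05 a6 05 47
  t2: bc a6 05 a6 05 47 bc 47
  t3: 05 98 47 a6 bc 05 47 f7

RES = [ 0x05  0x98  0x47  0xa6  0xbc  0x05  0x47  0xf7 ]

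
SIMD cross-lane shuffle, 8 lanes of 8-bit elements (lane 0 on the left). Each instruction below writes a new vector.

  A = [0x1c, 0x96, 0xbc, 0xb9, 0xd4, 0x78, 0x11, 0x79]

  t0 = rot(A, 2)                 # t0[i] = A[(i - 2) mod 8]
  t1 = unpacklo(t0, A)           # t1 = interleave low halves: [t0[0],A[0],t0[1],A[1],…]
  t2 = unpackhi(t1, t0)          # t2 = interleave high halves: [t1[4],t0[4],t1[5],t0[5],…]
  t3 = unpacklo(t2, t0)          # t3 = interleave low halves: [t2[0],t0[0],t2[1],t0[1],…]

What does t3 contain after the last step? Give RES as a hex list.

  t0: 11 79 1c 96 bc b9 d4 78
  t1: 11 1c 79 96 1c bc 96 b9
  t2: 1c bc bc b9 96 d4 b9 78
  t3: 1c 11 bc 79 bc 1c b9 96

RES = [ 0x1c  0x11  0xbc  0x79  0xbc  0x1c  0xb9  0x96 ]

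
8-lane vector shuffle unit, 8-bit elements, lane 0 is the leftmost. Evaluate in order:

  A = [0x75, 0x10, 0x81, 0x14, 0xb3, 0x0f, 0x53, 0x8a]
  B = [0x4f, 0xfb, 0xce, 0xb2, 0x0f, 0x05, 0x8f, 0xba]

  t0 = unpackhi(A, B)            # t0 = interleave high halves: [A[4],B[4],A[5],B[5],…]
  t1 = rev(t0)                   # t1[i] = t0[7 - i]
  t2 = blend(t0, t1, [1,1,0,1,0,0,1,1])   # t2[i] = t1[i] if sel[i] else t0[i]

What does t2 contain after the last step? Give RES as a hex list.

RES = [ 0xba  0x8a  0x0f  0x53  0x53  0x8f  0x0f  0xb3 ]

t0 = [0xb3, 0x0f, 0x0f, 0x05, 0x53, 0x8f, 0x8a, 0xba]
t1 = [0xba, 0x8a, 0x8f, 0x53, 0x05, 0x0f, 0x0f, 0xb3]
t2 = [0xba, 0x8a, 0x0f, 0x53, 0x53, 0x8f, 0x0f, 0xb3]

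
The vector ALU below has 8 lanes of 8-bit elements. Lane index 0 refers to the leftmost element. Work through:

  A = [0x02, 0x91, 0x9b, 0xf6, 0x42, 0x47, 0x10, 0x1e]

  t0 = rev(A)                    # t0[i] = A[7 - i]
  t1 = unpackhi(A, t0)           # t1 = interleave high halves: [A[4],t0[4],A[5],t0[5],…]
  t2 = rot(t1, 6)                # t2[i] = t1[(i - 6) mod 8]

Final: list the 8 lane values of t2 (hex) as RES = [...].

→ t0 |1e|10|47|42|f6|9b|91|02|
→ t1 |42|f6|47|9b|10|91|1e|02|
→ t2 |47|9b|10|91|1e|02|42|f6|

RES = [ 0x47  0x9b  0x10  0x91  0x1e  0x02  0x42  0xf6 ]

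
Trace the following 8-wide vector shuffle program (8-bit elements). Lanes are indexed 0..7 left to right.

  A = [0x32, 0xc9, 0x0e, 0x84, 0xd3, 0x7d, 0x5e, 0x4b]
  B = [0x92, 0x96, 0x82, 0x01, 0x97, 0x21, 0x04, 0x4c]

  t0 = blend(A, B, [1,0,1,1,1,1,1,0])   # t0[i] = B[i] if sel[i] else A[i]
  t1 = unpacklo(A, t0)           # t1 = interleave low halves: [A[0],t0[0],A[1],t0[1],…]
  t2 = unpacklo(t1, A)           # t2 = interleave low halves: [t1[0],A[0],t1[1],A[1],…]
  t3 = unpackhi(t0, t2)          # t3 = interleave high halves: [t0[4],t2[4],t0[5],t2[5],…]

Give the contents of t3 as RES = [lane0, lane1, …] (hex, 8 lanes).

t0 = [0x92, 0xc9, 0x82, 0x01, 0x97, 0x21, 0x04, 0x4b]
t1 = [0x32, 0x92, 0xc9, 0xc9, 0x0e, 0x82, 0x84, 0x01]
t2 = [0x32, 0x32, 0x92, 0xc9, 0xc9, 0x0e, 0xc9, 0x84]
t3 = [0x97, 0xc9, 0x21, 0x0e, 0x04, 0xc9, 0x4b, 0x84]

RES = [0x97, 0xc9, 0x21, 0x0e, 0x04, 0xc9, 0x4b, 0x84]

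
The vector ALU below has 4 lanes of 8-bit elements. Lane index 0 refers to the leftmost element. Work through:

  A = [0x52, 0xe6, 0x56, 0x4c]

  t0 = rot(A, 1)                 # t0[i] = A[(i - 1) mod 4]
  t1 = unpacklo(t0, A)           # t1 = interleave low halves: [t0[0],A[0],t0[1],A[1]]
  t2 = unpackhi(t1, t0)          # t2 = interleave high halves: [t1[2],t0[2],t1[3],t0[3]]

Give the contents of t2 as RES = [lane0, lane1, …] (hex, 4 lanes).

RES = [0x52, 0xe6, 0xe6, 0x56]

t0 = [0x4c, 0x52, 0xe6, 0x56]
t1 = [0x4c, 0x52, 0x52, 0xe6]
t2 = [0x52, 0xe6, 0xe6, 0x56]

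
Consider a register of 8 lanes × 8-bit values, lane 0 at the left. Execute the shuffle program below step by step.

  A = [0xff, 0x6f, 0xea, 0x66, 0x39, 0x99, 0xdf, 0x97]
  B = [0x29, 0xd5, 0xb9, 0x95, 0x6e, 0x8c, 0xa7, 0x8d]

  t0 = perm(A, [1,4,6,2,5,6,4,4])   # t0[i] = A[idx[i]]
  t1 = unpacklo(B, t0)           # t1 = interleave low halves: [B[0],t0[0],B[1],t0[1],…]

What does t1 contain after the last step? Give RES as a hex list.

RES = [ 0x29  0x6f  0xd5  0x39  0xb9  0xdf  0x95  0xea ]

t0 = [0x6f, 0x39, 0xdf, 0xea, 0x99, 0xdf, 0x39, 0x39]
t1 = [0x29, 0x6f, 0xd5, 0x39, 0xb9, 0xdf, 0x95, 0xea]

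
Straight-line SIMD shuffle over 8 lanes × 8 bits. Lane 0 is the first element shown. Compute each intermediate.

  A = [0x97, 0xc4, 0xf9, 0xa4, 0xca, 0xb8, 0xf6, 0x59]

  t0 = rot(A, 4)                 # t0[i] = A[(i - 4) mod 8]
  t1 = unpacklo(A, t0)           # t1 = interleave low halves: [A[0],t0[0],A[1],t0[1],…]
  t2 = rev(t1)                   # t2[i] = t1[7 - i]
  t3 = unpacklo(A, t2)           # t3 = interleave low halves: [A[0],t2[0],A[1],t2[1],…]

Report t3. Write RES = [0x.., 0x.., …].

RES = [ 0x97  0x59  0xc4  0xa4  0xf9  0xf6  0xa4  0xf9 ]

→ t0 |ca|b8|f6|59|97|c4|f9|a4|
→ t1 |97|ca|c4|b8|f9|f6|a4|59|
→ t2 |59|a4|f6|f9|b8|c4|ca|97|
→ t3 |97|59|c4|a4|f9|f6|a4|f9|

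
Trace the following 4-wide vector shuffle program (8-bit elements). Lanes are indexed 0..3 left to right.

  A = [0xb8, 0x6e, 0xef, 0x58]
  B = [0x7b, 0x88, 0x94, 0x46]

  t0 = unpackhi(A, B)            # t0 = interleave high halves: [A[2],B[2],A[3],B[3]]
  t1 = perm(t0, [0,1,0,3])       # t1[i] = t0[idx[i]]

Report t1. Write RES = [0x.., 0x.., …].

RES = [ 0xef  0x94  0xef  0x46 ]

→ t0 |ef|94|58|46|
→ t1 |ef|94|ef|46|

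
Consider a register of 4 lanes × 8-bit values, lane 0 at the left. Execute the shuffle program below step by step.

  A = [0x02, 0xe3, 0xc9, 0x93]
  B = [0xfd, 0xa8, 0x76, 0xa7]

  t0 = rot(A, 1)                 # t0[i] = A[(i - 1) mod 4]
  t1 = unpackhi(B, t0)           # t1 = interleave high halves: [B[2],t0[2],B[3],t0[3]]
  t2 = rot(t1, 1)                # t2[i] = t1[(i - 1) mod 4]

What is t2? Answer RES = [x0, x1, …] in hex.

RES = [ 0xc9  0x76  0xe3  0xa7 ]

  t0: 93 02 e3 c9
  t1: 76 e3 a7 c9
  t2: c9 76 e3 a7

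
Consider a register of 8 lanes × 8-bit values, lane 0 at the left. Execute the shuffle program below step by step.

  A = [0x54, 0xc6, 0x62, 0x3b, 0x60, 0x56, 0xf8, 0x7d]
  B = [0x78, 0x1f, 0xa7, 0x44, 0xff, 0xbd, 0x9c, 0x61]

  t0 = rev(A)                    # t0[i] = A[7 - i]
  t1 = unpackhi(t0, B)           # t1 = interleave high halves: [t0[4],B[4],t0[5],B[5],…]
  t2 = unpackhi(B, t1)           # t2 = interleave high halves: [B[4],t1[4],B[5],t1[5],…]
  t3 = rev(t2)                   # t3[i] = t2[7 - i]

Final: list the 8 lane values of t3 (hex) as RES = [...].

RES = [0x61, 0x61, 0x54, 0x9c, 0x9c, 0xbd, 0xc6, 0xff]

→ t0 |7d|f8|56|60|3b|62|c6|54|
→ t1 |3b|ff|62|bd|c6|9c|54|61|
→ t2 |ff|c6|bd|9c|9c|54|61|61|
→ t3 |61|61|54|9c|9c|bd|c6|ff|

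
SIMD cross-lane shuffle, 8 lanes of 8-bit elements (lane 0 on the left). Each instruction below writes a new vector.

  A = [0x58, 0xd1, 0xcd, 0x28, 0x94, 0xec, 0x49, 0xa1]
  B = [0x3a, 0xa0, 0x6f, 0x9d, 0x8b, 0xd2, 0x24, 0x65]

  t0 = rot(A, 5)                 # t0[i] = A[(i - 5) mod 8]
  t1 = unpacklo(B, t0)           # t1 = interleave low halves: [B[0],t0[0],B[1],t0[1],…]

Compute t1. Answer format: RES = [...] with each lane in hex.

  t0: 28 94 ec 49 a1 58 d1 cd
  t1: 3a 28 a0 94 6f ec 9d 49

RES = [0x3a, 0x28, 0xa0, 0x94, 0x6f, 0xec, 0x9d, 0x49]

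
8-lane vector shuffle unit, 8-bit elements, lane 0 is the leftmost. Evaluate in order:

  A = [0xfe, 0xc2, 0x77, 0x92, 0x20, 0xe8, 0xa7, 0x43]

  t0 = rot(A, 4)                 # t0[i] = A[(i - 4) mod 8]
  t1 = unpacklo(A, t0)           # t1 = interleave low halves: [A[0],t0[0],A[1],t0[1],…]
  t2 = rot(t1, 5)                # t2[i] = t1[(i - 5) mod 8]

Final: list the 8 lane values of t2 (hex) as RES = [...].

RES = [0xe8, 0x77, 0xa7, 0x92, 0x43, 0xfe, 0x20, 0xc2]

→ t0 |20|e8|a7|43|fe|c2|77|92|
→ t1 |fe|20|c2|e8|77|a7|92|43|
→ t2 |e8|77|a7|92|43|fe|20|c2|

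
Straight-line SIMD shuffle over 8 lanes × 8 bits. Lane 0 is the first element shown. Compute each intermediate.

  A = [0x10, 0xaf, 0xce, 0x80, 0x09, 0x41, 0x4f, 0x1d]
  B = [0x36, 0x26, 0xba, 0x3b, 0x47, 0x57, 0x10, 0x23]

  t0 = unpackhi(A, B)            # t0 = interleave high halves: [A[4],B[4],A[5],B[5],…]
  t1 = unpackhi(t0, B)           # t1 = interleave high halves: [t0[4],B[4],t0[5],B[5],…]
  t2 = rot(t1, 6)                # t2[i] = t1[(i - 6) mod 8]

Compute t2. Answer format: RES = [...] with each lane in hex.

RES = [ 0x10  0x57  0x1d  0x10  0x23  0x23  0x4f  0x47 ]

  t0: 09 47 41 57 4f 10 1d 23
  t1: 4f 47 10 57 1d 10 23 23
  t2: 10 57 1d 10 23 23 4f 47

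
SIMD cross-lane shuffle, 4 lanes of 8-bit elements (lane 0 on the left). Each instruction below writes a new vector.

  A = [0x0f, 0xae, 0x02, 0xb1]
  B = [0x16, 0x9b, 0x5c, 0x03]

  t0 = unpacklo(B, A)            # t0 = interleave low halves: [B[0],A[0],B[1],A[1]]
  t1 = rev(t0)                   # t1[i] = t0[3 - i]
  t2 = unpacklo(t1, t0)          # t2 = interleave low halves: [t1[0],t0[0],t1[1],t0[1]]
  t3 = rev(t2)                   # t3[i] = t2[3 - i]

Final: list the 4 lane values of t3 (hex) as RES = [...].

RES = [0x0f, 0x9b, 0x16, 0xae]

t0 = [0x16, 0x0f, 0x9b, 0xae]
t1 = [0xae, 0x9b, 0x0f, 0x16]
t2 = [0xae, 0x16, 0x9b, 0x0f]
t3 = [0x0f, 0x9b, 0x16, 0xae]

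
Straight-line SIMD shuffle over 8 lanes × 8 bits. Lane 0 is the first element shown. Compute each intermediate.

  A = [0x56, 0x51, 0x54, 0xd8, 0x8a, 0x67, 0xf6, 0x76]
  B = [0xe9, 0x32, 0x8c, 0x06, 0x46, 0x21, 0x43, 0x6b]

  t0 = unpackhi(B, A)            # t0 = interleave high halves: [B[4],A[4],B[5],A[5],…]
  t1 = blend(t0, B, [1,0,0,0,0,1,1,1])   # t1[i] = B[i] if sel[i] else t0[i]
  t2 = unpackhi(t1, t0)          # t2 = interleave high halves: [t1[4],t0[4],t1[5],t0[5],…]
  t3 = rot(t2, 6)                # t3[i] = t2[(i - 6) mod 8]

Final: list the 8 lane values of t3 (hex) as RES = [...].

  t0: 46 8a 21 67 43 f6 6b 76
  t1: e9 8a 21 67 43 21 43 6b
  t2: 43 43 21 f6 43 6b 6b 76
  t3: 21 f6 43 6b 6b 76 43 43

RES = [ 0x21  0xf6  0x43  0x6b  0x6b  0x76  0x43  0x43 ]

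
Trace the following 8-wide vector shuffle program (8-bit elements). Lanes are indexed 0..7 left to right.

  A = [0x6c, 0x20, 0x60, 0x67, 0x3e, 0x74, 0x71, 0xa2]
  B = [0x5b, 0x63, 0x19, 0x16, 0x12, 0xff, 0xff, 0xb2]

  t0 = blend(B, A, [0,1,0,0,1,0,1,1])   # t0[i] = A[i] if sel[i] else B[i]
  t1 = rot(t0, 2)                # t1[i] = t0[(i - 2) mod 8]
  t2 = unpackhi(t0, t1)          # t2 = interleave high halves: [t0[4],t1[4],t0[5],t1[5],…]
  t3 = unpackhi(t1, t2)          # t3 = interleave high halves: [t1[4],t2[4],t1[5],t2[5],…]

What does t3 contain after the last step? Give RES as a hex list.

t0 = [0x5b, 0x20, 0x19, 0x16, 0x3e, 0xff, 0x71, 0xa2]
t1 = [0x71, 0xa2, 0x5b, 0x20, 0x19, 0x16, 0x3e, 0xff]
t2 = [0x3e, 0x19, 0xff, 0x16, 0x71, 0x3e, 0xa2, 0xff]
t3 = [0x19, 0x71, 0x16, 0x3e, 0x3e, 0xa2, 0xff, 0xff]

RES = [0x19, 0x71, 0x16, 0x3e, 0x3e, 0xa2, 0xff, 0xff]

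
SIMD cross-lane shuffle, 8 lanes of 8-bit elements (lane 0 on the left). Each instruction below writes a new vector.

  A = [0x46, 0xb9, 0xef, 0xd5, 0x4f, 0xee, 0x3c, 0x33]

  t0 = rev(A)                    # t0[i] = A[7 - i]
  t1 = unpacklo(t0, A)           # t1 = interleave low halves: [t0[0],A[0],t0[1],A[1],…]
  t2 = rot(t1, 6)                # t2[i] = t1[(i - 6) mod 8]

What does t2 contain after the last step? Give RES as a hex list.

RES = [0x3c, 0xb9, 0xee, 0xef, 0x4f, 0xd5, 0x33, 0x46]

t0 = [0x33, 0x3c, 0xee, 0x4f, 0xd5, 0xef, 0xb9, 0x46]
t1 = [0x33, 0x46, 0x3c, 0xb9, 0xee, 0xef, 0x4f, 0xd5]
t2 = [0x3c, 0xb9, 0xee, 0xef, 0x4f, 0xd5, 0x33, 0x46]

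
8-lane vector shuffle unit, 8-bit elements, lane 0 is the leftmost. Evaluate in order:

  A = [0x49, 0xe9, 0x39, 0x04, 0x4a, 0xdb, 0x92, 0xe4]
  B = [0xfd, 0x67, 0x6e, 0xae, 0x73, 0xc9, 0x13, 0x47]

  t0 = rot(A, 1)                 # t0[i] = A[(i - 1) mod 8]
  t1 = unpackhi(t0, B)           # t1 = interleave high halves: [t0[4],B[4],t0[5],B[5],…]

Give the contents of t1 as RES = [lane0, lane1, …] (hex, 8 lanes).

RES = [ 0x04  0x73  0x4a  0xc9  0xdb  0x13  0x92  0x47 ]

t0 = [0xe4, 0x49, 0xe9, 0x39, 0x04, 0x4a, 0xdb, 0x92]
t1 = [0x04, 0x73, 0x4a, 0xc9, 0xdb, 0x13, 0x92, 0x47]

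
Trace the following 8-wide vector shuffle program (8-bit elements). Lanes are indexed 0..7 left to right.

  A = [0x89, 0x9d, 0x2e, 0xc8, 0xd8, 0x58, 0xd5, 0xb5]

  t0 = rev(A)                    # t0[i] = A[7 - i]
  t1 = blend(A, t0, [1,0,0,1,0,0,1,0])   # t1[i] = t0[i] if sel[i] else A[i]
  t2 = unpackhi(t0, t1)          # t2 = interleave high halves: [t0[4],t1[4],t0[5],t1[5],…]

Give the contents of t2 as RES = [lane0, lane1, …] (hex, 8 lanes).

RES = [ 0xc8  0xd8  0x2e  0x58  0x9d  0x9d  0x89  0xb5 ]

t0 = [0xb5, 0xd5, 0x58, 0xd8, 0xc8, 0x2e, 0x9d, 0x89]
t1 = [0xb5, 0x9d, 0x2e, 0xd8, 0xd8, 0x58, 0x9d, 0xb5]
t2 = [0xc8, 0xd8, 0x2e, 0x58, 0x9d, 0x9d, 0x89, 0xb5]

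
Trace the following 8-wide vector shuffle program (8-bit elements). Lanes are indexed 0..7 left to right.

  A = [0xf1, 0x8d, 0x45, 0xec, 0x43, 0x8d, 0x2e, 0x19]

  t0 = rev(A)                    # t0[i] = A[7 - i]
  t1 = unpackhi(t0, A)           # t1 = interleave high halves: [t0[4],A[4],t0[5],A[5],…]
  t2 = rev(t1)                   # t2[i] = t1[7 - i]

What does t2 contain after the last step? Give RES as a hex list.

RES = [ 0x19  0xf1  0x2e  0x8d  0x8d  0x45  0x43  0xec ]

  t0: 19 2e 8d 43 ec 45 8d f1
  t1: ec 43 45 8d 8d 2e f1 19
  t2: 19 f1 2e 8d 8d 45 43 ec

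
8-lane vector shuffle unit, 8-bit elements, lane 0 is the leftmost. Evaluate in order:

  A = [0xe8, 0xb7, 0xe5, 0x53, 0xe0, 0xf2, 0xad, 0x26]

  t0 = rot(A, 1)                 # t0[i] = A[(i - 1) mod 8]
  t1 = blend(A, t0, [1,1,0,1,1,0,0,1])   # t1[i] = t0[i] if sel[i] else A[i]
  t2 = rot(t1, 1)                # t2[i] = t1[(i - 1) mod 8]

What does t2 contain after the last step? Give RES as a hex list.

RES = [ 0xad  0x26  0xe8  0xe5  0xe5  0x53  0xf2  0xad ]

t0 = [0x26, 0xe8, 0xb7, 0xe5, 0x53, 0xe0, 0xf2, 0xad]
t1 = [0x26, 0xe8, 0xe5, 0xe5, 0x53, 0xf2, 0xad, 0xad]
t2 = [0xad, 0x26, 0xe8, 0xe5, 0xe5, 0x53, 0xf2, 0xad]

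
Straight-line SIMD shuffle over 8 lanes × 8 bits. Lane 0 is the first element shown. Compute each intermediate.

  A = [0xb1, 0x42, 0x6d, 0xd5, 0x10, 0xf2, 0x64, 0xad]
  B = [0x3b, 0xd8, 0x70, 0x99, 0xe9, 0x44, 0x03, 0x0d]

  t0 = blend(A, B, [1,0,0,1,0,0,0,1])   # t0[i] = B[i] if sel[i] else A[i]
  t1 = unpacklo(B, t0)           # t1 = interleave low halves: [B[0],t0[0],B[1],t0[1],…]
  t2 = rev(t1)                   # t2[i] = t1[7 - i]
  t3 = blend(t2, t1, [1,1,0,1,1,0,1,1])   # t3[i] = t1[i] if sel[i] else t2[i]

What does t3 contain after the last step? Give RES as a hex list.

RES = [ 0x3b  0x3b  0x6d  0x42  0x70  0xd8  0x99  0x99 ]

  t0: 3b 42 6d 99 10 f2 64 0d
  t1: 3b 3b d8 42 70 6d 99 99
  t2: 99 99 6d 70 42 d8 3b 3b
  t3: 3b 3b 6d 42 70 d8 99 99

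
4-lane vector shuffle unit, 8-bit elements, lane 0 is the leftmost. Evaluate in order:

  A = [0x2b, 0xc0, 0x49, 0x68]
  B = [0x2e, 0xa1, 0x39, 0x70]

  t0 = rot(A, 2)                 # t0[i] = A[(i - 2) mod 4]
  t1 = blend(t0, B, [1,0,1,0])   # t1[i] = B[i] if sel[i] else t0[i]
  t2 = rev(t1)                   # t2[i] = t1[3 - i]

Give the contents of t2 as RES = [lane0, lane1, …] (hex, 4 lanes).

RES = [ 0xc0  0x39  0x68  0x2e ]

t0 = [0x49, 0x68, 0x2b, 0xc0]
t1 = [0x2e, 0x68, 0x39, 0xc0]
t2 = [0xc0, 0x39, 0x68, 0x2e]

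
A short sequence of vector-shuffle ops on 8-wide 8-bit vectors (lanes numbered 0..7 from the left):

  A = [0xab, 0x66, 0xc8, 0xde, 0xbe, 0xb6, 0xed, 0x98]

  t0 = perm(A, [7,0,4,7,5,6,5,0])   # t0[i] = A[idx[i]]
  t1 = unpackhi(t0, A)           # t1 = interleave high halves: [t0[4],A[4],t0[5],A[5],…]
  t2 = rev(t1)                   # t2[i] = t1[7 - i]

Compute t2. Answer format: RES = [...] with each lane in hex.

t0 = [0x98, 0xab, 0xbe, 0x98, 0xb6, 0xed, 0xb6, 0xab]
t1 = [0xb6, 0xbe, 0xed, 0xb6, 0xb6, 0xed, 0xab, 0x98]
t2 = [0x98, 0xab, 0xed, 0xb6, 0xb6, 0xed, 0xbe, 0xb6]

RES = [ 0x98  0xab  0xed  0xb6  0xb6  0xed  0xbe  0xb6 ]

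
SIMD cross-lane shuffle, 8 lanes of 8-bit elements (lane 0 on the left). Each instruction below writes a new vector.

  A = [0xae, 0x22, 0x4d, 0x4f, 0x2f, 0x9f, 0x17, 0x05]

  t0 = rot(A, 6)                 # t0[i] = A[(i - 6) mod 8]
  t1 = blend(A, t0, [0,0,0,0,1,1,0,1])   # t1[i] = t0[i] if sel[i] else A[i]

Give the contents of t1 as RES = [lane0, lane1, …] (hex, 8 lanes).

  t0: 4d 4f 2f 9f 17 05 ae 22
  t1: ae 22 4d 4f 17 05 17 22

RES = [ 0xae  0x22  0x4d  0x4f  0x17  0x05  0x17  0x22 ]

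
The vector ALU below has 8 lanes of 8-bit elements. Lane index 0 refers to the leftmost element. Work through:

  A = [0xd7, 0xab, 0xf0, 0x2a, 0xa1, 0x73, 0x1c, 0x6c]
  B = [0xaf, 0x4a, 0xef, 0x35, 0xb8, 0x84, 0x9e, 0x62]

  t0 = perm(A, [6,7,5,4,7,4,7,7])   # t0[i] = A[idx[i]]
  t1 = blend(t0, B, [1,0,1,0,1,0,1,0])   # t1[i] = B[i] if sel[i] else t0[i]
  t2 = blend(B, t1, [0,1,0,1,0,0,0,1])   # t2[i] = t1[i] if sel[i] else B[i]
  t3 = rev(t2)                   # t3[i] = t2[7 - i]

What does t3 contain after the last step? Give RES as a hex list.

RES = [ 0x6c  0x9e  0x84  0xb8  0xa1  0xef  0x6c  0xaf ]

  t0: 1c 6c 73 a1 6c a1 6c 6c
  t1: af 6c ef a1 b8 a1 9e 6c
  t2: af 6c ef a1 b8 84 9e 6c
  t3: 6c 9e 84 b8 a1 ef 6c af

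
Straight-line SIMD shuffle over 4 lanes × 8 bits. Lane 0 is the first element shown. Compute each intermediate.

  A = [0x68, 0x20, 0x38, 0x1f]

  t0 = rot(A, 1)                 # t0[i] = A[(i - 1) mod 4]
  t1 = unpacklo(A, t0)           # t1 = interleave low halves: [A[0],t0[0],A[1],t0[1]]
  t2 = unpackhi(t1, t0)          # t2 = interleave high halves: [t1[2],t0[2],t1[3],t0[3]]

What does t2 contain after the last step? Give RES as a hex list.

RES = [ 0x20  0x20  0x68  0x38 ]

→ t0 |1f|68|20|38|
→ t1 |68|1f|20|68|
→ t2 |20|20|68|38|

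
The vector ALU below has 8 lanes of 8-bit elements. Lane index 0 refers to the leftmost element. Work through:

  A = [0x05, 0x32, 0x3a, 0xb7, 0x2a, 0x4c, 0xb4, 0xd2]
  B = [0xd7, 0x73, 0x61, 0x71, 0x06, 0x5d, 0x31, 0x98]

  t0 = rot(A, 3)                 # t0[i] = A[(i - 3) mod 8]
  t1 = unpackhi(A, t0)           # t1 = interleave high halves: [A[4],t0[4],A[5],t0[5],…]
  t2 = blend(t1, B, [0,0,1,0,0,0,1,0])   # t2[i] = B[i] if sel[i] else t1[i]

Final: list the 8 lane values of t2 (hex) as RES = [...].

RES = [ 0x2a  0x32  0x61  0x3a  0xb4  0xb7  0x31  0x2a ]

t0 = [0x4c, 0xb4, 0xd2, 0x05, 0x32, 0x3a, 0xb7, 0x2a]
t1 = [0x2a, 0x32, 0x4c, 0x3a, 0xb4, 0xb7, 0xd2, 0x2a]
t2 = [0x2a, 0x32, 0x61, 0x3a, 0xb4, 0xb7, 0x31, 0x2a]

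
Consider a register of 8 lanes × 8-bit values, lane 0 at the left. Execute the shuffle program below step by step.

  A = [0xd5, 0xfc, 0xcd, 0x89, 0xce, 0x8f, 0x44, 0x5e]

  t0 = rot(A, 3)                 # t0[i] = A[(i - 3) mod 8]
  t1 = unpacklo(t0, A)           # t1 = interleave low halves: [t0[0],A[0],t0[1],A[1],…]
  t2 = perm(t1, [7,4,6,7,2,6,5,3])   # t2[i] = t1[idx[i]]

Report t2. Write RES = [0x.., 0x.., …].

→ t0 |8f|44|5e|d5|fc|cd|89|ce|
→ t1 |8f|d5|44|fc|5e|cd|d5|89|
→ t2 |89|5e|d5|89|44|d5|cd|fc|

RES = [0x89, 0x5e, 0xd5, 0x89, 0x44, 0xd5, 0xcd, 0xfc]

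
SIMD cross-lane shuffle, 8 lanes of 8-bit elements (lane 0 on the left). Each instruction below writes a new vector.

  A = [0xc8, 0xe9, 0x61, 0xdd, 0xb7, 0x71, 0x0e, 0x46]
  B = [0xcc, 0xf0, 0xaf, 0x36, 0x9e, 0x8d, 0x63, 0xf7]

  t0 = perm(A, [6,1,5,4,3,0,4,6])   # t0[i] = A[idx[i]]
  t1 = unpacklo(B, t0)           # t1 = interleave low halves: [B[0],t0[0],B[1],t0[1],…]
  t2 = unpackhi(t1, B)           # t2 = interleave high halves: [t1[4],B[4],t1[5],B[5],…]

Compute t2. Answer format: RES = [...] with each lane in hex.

RES = [ 0xaf  0x9e  0x71  0x8d  0x36  0x63  0xb7  0xf7 ]

  t0: 0e e9 71 b7 dd c8 b7 0e
  t1: cc 0e f0 e9 af 71 36 b7
  t2: af 9e 71 8d 36 63 b7 f7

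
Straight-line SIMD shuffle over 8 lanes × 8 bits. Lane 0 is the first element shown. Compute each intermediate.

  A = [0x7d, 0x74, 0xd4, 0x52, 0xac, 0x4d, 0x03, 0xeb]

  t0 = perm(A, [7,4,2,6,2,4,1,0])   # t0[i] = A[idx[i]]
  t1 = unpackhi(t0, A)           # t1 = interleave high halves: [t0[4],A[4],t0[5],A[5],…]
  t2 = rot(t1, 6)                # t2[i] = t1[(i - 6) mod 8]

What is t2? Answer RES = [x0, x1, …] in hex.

→ t0 |eb|ac|d4|03|d4|ac|74|7d|
→ t1 |d4|ac|ac|4d|74|03|7d|eb|
→ t2 |ac|4d|74|03|7d|eb|d4|ac|

RES = [0xac, 0x4d, 0x74, 0x03, 0x7d, 0xeb, 0xd4, 0xac]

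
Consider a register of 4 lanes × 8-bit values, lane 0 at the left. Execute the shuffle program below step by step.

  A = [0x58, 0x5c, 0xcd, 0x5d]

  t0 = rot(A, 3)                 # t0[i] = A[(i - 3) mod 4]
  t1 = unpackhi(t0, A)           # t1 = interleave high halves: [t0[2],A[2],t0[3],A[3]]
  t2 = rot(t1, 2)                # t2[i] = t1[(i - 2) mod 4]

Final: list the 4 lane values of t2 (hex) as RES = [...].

RES = [0x58, 0x5d, 0x5d, 0xcd]

  t0: 5c cd 5d 58
  t1: 5d cd 58 5d
  t2: 58 5d 5d cd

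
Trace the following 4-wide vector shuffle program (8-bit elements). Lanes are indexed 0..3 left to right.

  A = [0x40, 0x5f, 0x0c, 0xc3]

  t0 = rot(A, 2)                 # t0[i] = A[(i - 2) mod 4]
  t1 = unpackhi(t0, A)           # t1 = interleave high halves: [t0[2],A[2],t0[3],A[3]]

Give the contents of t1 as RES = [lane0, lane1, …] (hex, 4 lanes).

→ t0 |0c|c3|40|5f|
→ t1 |40|0c|5f|c3|

RES = [ 0x40  0x0c  0x5f  0xc3 ]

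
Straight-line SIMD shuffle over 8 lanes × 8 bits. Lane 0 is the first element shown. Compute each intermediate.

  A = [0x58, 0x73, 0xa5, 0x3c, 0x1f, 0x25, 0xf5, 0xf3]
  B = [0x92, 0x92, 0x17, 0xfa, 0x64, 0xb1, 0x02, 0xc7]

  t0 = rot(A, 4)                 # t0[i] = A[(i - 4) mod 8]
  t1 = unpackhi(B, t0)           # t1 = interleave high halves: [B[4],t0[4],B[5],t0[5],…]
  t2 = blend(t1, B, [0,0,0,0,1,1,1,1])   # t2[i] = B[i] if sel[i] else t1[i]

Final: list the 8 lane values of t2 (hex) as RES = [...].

RES = [0x64, 0x58, 0xb1, 0x73, 0x64, 0xb1, 0x02, 0xc7]

  t0: 1f 25 f5 f3 58 73 a5 3c
  t1: 64 58 b1 73 02 a5 c7 3c
  t2: 64 58 b1 73 64 b1 02 c7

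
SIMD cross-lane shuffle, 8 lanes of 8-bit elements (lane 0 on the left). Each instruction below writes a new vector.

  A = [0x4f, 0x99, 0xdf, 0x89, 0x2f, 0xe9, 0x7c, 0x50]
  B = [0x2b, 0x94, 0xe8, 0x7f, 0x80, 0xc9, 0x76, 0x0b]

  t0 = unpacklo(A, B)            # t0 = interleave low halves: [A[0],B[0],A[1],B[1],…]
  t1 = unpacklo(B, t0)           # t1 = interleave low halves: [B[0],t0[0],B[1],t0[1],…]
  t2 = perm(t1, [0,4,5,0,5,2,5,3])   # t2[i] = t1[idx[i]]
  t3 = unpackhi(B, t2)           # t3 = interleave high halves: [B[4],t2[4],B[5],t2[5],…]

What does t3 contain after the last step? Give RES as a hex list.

RES = [ 0x80  0x99  0xc9  0x94  0x76  0x99  0x0b  0x2b ]

  t0: 4f 2b 99 94 df e8 89 7f
  t1: 2b 4f 94 2b e8 99 7f 94
  t2: 2b e8 99 2b 99 94 99 2b
  t3: 80 99 c9 94 76 99 0b 2b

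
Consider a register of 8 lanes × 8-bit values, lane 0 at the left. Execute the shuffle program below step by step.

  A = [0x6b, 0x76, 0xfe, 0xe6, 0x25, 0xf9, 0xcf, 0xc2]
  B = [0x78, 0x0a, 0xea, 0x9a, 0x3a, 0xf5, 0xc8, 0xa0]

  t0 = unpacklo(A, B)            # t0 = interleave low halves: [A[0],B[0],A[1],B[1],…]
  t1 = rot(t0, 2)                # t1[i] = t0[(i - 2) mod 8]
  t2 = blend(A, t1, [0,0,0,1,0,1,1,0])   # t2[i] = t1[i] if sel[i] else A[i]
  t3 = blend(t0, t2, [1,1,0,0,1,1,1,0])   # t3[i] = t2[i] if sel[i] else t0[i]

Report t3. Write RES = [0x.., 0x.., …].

→ t0 |6b|78|76|0a|fe|ea|e6|9a|
→ t1 |e6|9a|6b|78|76|0a|fe|ea|
→ t2 |6b|76|fe|78|25|0a|fe|c2|
→ t3 |6b|76|76|0a|25|0a|fe|9a|

RES = [0x6b, 0x76, 0x76, 0x0a, 0x25, 0x0a, 0xfe, 0x9a]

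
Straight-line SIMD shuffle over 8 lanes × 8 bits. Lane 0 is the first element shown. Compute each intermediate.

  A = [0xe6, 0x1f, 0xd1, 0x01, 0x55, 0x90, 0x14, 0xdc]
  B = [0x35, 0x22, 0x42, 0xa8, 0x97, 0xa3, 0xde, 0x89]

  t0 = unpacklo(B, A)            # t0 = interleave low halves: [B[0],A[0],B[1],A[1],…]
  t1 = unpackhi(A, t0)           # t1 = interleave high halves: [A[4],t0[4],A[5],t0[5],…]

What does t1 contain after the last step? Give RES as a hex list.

→ t0 |35|e6|22|1f|42|d1|a8|01|
→ t1 |55|42|90|d1|14|a8|dc|01|

RES = [0x55, 0x42, 0x90, 0xd1, 0x14, 0xa8, 0xdc, 0x01]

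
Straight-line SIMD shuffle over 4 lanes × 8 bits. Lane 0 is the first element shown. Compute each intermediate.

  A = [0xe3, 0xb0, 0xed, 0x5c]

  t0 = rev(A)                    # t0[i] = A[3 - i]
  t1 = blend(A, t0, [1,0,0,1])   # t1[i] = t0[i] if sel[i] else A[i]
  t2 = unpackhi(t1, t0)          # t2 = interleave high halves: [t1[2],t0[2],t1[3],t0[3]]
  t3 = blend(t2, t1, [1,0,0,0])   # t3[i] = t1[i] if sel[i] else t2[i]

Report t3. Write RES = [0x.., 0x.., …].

  t0: 5c ed b0 e3
  t1: 5c b0 ed e3
  t2: ed b0 e3 e3
  t3: 5c b0 e3 e3

RES = [0x5c, 0xb0, 0xe3, 0xe3]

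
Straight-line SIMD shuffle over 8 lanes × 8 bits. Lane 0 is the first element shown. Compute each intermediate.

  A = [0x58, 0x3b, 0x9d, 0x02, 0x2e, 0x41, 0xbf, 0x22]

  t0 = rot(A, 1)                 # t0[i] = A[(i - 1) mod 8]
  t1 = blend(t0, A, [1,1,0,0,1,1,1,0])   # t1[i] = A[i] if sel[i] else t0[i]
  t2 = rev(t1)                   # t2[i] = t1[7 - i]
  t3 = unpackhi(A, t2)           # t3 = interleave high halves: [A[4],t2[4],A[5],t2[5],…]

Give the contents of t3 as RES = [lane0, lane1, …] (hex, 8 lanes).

→ t0 |22|58|3b|9d|02|2e|41|bf|
→ t1 |58|3b|3b|9d|2e|41|bf|bf|
→ t2 |bf|bf|41|2e|9d|3b|3b|58|
→ t3 |2e|9d|41|3b|bf|3b|22|58|

RES = [0x2e, 0x9d, 0x41, 0x3b, 0xbf, 0x3b, 0x22, 0x58]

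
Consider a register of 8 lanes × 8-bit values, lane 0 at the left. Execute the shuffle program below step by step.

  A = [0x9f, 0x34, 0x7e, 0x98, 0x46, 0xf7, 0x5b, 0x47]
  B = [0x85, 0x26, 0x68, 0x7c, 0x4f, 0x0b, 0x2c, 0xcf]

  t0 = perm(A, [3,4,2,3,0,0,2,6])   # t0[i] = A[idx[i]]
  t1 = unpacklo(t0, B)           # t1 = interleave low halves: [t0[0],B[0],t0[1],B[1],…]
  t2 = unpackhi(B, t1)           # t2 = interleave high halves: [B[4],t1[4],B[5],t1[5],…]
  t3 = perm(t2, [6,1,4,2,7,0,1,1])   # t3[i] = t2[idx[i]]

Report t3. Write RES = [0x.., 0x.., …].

RES = [0xcf, 0x7e, 0x2c, 0x0b, 0x7c, 0x4f, 0x7e, 0x7e]

→ t0 |98|46|7e|98|9f|9f|7e|5b|
→ t1 |98|85|46|26|7e|68|98|7c|
→ t2 |4f|7e|0b|68|2c|98|cf|7c|
→ t3 |cf|7e|2c|0b|7c|4f|7e|7e|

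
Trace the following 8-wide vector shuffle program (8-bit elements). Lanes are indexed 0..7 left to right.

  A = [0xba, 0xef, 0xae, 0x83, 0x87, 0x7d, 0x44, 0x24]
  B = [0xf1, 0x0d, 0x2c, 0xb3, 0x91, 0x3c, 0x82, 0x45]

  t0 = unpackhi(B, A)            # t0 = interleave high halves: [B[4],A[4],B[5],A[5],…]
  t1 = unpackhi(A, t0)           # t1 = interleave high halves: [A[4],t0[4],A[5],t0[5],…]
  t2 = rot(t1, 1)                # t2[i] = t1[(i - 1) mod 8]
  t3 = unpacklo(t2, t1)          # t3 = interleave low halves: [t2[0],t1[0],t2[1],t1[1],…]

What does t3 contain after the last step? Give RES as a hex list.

  t0: 91 87 3c 7d 82 44 45 24
  t1: 87 82 7d 44 44 45 24 24
  t2: 24 87 82 7d 44 44 45 24
  t3: 24 87 87 82 82 7d 7d 44

RES = [0x24, 0x87, 0x87, 0x82, 0x82, 0x7d, 0x7d, 0x44]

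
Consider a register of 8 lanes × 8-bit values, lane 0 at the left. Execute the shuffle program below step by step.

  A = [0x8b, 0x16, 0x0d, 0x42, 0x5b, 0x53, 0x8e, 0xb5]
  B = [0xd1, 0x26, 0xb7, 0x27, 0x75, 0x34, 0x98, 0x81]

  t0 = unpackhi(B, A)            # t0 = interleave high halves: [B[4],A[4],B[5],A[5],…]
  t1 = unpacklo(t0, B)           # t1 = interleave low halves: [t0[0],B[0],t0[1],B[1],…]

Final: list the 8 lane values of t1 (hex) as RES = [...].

RES = [ 0x75  0xd1  0x5b  0x26  0x34  0xb7  0x53  0x27 ]

  t0: 75 5b 34 53 98 8e 81 b5
  t1: 75 d1 5b 26 34 b7 53 27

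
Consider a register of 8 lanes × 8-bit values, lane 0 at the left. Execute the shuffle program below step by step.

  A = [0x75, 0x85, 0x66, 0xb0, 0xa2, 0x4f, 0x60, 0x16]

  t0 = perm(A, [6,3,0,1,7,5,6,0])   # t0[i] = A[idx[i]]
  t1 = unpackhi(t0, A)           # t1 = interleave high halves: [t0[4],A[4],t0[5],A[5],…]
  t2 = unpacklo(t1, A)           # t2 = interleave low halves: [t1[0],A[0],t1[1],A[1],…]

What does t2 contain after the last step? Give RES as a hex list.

RES = [0x16, 0x75, 0xa2, 0x85, 0x4f, 0x66, 0x4f, 0xb0]

t0 = [0x60, 0xb0, 0x75, 0x85, 0x16, 0x4f, 0x60, 0x75]
t1 = [0x16, 0xa2, 0x4f, 0x4f, 0x60, 0x60, 0x75, 0x16]
t2 = [0x16, 0x75, 0xa2, 0x85, 0x4f, 0x66, 0x4f, 0xb0]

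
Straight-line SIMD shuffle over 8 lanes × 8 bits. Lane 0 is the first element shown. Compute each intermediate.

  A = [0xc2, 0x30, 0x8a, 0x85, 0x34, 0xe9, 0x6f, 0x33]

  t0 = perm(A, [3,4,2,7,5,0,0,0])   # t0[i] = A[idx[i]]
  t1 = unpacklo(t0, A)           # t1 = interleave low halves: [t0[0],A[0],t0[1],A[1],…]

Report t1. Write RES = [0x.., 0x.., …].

  t0: 85 34 8a 33 e9 c2 c2 c2
  t1: 85 c2 34 30 8a 8a 33 85

RES = [ 0x85  0xc2  0x34  0x30  0x8a  0x8a  0x33  0x85 ]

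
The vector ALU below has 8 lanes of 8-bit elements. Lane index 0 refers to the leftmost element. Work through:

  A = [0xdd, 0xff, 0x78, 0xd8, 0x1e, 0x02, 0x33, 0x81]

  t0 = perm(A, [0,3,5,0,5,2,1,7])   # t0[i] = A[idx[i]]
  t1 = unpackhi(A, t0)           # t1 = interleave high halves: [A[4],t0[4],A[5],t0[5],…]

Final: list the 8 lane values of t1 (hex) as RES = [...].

→ t0 |dd|d8|02|dd|02|78|ff|81|
→ t1 |1e|02|02|78|33|ff|81|81|

RES = [0x1e, 0x02, 0x02, 0x78, 0x33, 0xff, 0x81, 0x81]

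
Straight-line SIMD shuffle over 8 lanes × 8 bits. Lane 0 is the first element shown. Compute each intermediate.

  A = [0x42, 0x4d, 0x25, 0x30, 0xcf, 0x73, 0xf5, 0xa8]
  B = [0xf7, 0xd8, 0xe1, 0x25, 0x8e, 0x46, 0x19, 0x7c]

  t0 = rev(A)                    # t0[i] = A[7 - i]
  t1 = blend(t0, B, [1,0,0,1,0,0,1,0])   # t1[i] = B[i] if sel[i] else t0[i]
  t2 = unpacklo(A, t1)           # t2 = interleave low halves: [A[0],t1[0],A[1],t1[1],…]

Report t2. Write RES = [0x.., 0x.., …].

RES = [ 0x42  0xf7  0x4d  0xf5  0x25  0x73  0x30  0x25 ]

→ t0 |a8|f5|73|cf|30|25|4d|42|
→ t1 |f7|f5|73|25|30|25|19|42|
→ t2 |42|f7|4d|f5|25|73|30|25|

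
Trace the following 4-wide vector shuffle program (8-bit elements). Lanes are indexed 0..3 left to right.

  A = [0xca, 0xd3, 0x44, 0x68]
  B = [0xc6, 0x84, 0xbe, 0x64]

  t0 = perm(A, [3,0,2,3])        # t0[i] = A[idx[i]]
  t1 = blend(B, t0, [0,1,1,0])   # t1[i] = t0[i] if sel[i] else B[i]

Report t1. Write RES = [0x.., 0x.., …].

  t0: 68 ca 44 68
  t1: c6 ca 44 64

RES = [0xc6, 0xca, 0x44, 0x64]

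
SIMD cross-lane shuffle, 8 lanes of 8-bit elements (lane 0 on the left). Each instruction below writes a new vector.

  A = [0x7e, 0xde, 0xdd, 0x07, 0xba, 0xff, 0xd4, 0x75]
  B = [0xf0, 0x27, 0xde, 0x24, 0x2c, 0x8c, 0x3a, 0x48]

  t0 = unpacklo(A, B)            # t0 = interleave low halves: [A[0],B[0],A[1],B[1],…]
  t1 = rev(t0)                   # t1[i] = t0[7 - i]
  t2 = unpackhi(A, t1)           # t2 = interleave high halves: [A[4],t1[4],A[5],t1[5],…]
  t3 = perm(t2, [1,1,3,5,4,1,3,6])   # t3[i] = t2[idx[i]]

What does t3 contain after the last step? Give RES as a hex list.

→ t0 |7e|f0|de|27|dd|de|07|24|
→ t1 |24|07|de|dd|27|de|f0|7e|
→ t2 |ba|27|ff|de|d4|f0|75|7e|
→ t3 |27|27|de|f0|d4|27|de|75|

RES = [ 0x27  0x27  0xde  0xf0  0xd4  0x27  0xde  0x75 ]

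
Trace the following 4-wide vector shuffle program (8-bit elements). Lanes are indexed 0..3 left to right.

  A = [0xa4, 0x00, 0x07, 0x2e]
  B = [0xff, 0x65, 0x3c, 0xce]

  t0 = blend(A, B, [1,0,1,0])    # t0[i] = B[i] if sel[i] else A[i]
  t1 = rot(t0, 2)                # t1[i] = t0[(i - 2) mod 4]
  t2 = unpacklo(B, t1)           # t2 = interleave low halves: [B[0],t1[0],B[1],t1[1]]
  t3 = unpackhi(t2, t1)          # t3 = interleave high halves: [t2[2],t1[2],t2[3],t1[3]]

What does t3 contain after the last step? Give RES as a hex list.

→ t0 |ff|00|3c|2e|
→ t1 |3c|2e|ff|00|
→ t2 |ff|3c|65|2e|
→ t3 |65|ff|2e|00|

RES = [ 0x65  0xff  0x2e  0x00 ]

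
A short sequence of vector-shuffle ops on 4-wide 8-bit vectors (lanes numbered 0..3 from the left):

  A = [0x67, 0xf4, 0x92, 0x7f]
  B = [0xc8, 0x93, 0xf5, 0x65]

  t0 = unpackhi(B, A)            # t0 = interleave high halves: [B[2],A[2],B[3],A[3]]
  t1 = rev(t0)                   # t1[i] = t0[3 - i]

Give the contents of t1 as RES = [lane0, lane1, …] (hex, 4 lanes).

RES = [ 0x7f  0x65  0x92  0xf5 ]

→ t0 |f5|92|65|7f|
→ t1 |7f|65|92|f5|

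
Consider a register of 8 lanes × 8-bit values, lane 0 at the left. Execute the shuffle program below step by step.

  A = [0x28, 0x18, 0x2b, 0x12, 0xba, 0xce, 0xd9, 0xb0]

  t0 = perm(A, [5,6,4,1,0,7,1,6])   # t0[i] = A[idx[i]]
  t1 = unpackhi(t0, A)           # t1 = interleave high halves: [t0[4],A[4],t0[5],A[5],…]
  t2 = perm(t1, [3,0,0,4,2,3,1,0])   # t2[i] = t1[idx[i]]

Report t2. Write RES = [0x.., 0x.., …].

RES = [0xce, 0x28, 0x28, 0x18, 0xb0, 0xce, 0xba, 0x28]

  t0: ce d9 ba 18 28 b0 18 d9
  t1: 28 ba b0 ce 18 d9 d9 b0
  t2: ce 28 28 18 b0 ce ba 28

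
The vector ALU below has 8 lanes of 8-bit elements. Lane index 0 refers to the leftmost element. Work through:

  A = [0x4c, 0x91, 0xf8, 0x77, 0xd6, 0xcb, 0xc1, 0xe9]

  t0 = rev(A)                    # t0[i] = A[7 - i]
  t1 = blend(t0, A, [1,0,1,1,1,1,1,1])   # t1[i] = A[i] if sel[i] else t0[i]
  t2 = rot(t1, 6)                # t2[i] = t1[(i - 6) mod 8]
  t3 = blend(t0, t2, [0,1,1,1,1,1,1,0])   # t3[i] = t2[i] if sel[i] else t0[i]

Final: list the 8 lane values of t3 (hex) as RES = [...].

RES = [0xe9, 0x77, 0xd6, 0xcb, 0xc1, 0xe9, 0x4c, 0x4c]

t0 = [0xe9, 0xc1, 0xcb, 0xd6, 0x77, 0xf8, 0x91, 0x4c]
t1 = [0x4c, 0xc1, 0xf8, 0x77, 0xd6, 0xcb, 0xc1, 0xe9]
t2 = [0xf8, 0x77, 0xd6, 0xcb, 0xc1, 0xe9, 0x4c, 0xc1]
t3 = [0xe9, 0x77, 0xd6, 0xcb, 0xc1, 0xe9, 0x4c, 0x4c]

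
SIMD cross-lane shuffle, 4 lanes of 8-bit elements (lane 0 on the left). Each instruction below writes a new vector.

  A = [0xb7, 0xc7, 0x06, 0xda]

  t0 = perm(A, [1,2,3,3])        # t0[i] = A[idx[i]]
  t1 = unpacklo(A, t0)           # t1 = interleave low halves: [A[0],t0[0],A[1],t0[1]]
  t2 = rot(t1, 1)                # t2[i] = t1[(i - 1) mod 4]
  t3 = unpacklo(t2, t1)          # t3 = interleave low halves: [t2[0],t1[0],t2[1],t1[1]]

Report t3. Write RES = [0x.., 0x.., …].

  t0: c7 06 da da
  t1: b7 c7 c7 06
  t2: 06 b7 c7 c7
  t3: 06 b7 b7 c7

RES = [0x06, 0xb7, 0xb7, 0xc7]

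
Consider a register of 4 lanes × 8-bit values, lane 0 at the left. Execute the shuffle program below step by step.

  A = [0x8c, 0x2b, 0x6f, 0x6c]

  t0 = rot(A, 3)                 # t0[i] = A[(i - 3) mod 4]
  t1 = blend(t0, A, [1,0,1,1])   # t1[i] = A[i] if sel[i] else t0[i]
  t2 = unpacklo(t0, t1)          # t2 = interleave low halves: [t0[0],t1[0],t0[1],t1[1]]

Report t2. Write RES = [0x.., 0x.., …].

  t0: 2b 6f 6c 8c
  t1: 8c 6f 6f 6c
  t2: 2b 8c 6f 6f

RES = [0x2b, 0x8c, 0x6f, 0x6f]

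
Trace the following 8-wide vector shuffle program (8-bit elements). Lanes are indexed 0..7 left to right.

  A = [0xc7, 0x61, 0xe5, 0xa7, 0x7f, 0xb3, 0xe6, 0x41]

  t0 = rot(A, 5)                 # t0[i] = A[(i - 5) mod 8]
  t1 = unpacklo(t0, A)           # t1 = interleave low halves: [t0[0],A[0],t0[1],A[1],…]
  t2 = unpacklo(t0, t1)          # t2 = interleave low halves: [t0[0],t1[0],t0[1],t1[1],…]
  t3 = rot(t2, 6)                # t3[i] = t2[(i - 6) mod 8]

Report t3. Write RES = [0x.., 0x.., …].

RES = [0x7f, 0xc7, 0xb3, 0x7f, 0xe6, 0x61, 0xa7, 0xa7]

→ t0 |a7|7f|b3|e6|41|c7|61|e5|
→ t1 |a7|c7|7f|61|b3|e5|e6|a7|
→ t2 |a7|a7|7f|c7|b3|7f|e6|61|
→ t3 |7f|c7|b3|7f|e6|61|a7|a7|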